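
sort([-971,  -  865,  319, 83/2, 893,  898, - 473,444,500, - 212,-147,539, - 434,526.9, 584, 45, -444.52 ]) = [ - 971, - 865,- 473 , - 444.52,-434, -212,  -  147, 83/2,45,319, 444,500,526.9,539,584,893, 898]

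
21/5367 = 7/1789=0.00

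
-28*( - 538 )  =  15064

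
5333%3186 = 2147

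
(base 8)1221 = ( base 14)34D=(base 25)117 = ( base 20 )1ch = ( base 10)657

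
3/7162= 3/7162 = 0.00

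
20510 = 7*2930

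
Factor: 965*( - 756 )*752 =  - 2^6 * 3^3*5^1*7^1 * 47^1*193^1= - 548614080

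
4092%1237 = 381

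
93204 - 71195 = 22009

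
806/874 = 403/437= 0.92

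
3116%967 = 215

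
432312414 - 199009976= 233302438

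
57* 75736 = 4316952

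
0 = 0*8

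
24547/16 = 1534 + 3/16 = 1534.19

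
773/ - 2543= - 773/2543   =  - 0.30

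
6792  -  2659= 4133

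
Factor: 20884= 2^2*23^1*227^1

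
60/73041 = 20/24347 = 0.00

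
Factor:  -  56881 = -11^1*5171^1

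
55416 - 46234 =9182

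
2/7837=2/7837 = 0.00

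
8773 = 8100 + 673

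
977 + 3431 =4408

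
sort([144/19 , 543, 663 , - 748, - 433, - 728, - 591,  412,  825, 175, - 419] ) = [ - 748, - 728, - 591, - 433, - 419,144/19,175, 412,543, 663,825]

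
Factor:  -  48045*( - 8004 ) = 384552180 = 2^2 * 3^2*5^1*23^1 *29^1* 3203^1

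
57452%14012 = 1404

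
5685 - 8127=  - 2442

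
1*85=85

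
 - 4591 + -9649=-14240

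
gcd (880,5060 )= 220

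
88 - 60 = 28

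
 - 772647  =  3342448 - 4115095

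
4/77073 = 4/77073 = 0.00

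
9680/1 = 9680 = 9680.00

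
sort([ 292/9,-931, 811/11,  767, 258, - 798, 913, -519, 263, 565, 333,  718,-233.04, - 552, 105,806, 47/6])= [ - 931, - 798, - 552 , - 519,-233.04 , 47/6,292/9,811/11 , 105, 258, 263, 333, 565,718,767, 806, 913] 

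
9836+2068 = 11904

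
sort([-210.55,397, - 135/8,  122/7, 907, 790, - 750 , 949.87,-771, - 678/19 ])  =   [ -771, - 750, - 210.55 ,  -  678/19, - 135/8,  122/7,397,  790, 907,949.87]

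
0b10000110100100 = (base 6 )103512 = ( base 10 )8612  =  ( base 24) EMK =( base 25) DJC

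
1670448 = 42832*39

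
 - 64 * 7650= - 489600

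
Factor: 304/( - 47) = - 2^4*19^1*47^(  -  1)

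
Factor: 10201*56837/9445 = 5^( - 1 )*11^1*101^2*1889^( - 1)*5167^1 = 579794237/9445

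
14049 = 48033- 33984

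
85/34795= 17/6959 = 0.00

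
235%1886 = 235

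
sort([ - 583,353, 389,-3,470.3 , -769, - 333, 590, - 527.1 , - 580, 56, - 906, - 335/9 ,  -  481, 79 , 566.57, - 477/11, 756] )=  [ - 906, - 769,-583 , - 580, - 527.1, - 481, - 333, - 477/11, - 335/9, - 3 , 56,79,353,  389, 470.3, 566.57,590,  756] 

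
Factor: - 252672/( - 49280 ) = 282/55 = 2^1* 3^1*5^( - 1)*11^(-1 )*47^1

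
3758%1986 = 1772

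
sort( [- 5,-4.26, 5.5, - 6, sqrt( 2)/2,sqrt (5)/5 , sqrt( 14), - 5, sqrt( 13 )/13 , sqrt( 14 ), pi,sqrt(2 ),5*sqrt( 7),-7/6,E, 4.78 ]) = [-6,- 5,- 5, - 4.26, - 7/6, sqrt( 13 ) /13, sqrt( 5)/5, sqrt( 2)/2,sqrt( 2 )  ,  E, pi, sqrt(14 ), sqrt(14), 4.78,  5.5, 5* sqrt( 7)]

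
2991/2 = 2991/2 = 1495.50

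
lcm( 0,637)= 0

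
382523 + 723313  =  1105836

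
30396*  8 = 243168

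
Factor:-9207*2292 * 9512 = - 200726447328 = - 2^5*3^4*11^1 * 29^1*31^1*41^1*191^1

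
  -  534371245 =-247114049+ -287257196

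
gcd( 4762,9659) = 1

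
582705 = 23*25335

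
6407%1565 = 147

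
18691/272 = 68 + 195/272 = 68.72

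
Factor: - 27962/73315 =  -2^1*5^( - 1 )*41^1 * 43^( - 1 )  =  - 82/215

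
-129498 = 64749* ( - 2 )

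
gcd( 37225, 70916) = 1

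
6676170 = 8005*834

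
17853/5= 17853/5 = 3570.60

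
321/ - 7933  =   -321/7933 = - 0.04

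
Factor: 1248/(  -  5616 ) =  - 2^1*3^( - 2) = - 2/9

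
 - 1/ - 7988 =1/7988 = 0.00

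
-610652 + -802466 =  - 1413118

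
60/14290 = 6/1429 = 0.00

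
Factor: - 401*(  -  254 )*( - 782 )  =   - 79649828  =  - 2^2*17^1* 23^1*127^1 * 401^1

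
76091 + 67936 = 144027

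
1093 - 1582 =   -  489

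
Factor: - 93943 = -37^1*2539^1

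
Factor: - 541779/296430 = -180593/98810  =  - 2^ ( - 1)*5^ (  -  1 )*7^1*41^( - 1 )*241^( - 1)*25799^1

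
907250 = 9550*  95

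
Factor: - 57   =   - 3^1*19^1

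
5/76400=1/15280 = 0.00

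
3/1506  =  1/502 = 0.00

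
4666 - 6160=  - 1494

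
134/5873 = 134/5873= 0.02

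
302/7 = 43 + 1/7 = 43.14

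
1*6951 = 6951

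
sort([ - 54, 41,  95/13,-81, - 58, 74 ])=[ - 81, - 58 , - 54,95/13, 41, 74]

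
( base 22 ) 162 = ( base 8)1152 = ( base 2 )1001101010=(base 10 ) 618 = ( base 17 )226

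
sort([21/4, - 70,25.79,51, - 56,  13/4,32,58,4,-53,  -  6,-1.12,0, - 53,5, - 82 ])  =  [ - 82, - 70,- 56, - 53, - 53,-6,-1.12,0,13/4,4,5, 21/4,  25.79,32,51 , 58 ]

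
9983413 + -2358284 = 7625129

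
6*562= 3372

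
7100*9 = 63900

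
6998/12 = 583+1/6 = 583.17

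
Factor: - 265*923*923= - 225761185 = - 5^1*13^2*53^1 * 71^2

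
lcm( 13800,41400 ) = 41400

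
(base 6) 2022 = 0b110111110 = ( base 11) 376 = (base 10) 446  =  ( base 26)H4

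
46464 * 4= 185856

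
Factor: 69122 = 2^1*17^1 * 19^1*107^1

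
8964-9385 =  - 421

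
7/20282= 7/20282 = 0.00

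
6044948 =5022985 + 1021963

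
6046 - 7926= - 1880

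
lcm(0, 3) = 0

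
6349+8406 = 14755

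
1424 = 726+698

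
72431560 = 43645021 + 28786539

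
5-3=2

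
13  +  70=83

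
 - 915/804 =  - 2  +  231/268 = - 1.14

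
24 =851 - 827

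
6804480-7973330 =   -  1168850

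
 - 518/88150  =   - 1+43816/44075 = - 0.01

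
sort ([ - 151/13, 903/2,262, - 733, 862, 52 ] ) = [ - 733, - 151/13, 52,262 , 903/2,862 ]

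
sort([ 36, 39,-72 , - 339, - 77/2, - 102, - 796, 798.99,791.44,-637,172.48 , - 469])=[ - 796 , - 637, - 469, - 339, - 102, - 72, - 77/2, 36 , 39, 172.48, 791.44 , 798.99 ]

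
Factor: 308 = 2^2*7^1*11^1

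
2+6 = 8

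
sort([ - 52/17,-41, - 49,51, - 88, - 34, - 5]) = [ - 88, - 49, - 41, - 34, - 5,  -  52/17, 51 ]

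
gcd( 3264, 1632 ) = 1632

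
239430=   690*347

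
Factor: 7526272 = 2^7*13^1*4523^1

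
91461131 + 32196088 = 123657219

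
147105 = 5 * 29421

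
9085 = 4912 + 4173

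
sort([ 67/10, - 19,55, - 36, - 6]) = [-36,-19, - 6 , 67/10,55]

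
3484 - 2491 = 993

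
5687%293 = 120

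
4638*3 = 13914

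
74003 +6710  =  80713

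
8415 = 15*561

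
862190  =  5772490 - 4910300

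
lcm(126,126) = 126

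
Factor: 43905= 3^1*5^1 * 2927^1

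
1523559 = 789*1931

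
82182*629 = 51692478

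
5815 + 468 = 6283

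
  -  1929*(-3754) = 7241466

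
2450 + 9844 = 12294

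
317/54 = 317/54 = 5.87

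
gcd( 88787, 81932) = 1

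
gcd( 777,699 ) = 3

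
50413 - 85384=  - 34971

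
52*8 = 416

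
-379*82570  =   - 31294030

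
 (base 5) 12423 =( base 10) 988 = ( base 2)1111011100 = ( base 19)2e0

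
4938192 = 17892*276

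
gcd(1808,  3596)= 4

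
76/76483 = 76/76483= 0.00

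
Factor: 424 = 2^3*53^1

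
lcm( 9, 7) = 63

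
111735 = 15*7449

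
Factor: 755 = 5^1 * 151^1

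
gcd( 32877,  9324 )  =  9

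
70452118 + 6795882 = 77248000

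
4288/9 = 476 + 4/9 = 476.44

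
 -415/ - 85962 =415/85962  =  0.00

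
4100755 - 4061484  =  39271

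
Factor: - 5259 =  - 3^1*1753^1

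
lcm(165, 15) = 165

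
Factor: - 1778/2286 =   -  7/9  =  - 3^ ( - 2 )*7^1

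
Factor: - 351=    - 3^3* 13^1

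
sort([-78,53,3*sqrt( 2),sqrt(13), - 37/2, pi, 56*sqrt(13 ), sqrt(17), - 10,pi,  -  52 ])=[ - 78, - 52, - 37/2, - 10, pi,pi, sqrt(13 ), sqrt( 17),3*sqrt( 2 ), 53,56*sqrt (13)]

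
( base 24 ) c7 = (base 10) 295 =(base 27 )AP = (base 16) 127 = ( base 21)e1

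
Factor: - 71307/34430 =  - 2^(  -  1) * 3^3 * 5^( - 1)*11^( - 1 ) * 19^1*139^1*313^( - 1 ) 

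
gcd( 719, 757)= 1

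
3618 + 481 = 4099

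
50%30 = 20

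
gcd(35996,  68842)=2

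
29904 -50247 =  - 20343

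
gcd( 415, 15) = 5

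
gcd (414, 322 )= 46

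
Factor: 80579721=3^1 * 43^1*624649^1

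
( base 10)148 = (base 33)4G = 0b10010100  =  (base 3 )12111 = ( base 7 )301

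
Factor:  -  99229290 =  -2^1 * 3^1*5^1*3307643^1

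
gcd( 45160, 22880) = 40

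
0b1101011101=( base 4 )31131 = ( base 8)1535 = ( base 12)5b9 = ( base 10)861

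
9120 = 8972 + 148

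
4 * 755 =3020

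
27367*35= 957845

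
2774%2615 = 159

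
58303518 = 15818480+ 42485038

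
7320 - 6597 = 723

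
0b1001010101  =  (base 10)597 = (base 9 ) 733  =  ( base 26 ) mp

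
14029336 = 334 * 42004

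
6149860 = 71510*86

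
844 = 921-77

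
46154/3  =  46154/3 =15384.67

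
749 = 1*749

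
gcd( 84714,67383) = 3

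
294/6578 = 147/3289 = 0.04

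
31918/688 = 46 + 135/344 = 46.39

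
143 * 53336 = 7627048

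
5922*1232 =7295904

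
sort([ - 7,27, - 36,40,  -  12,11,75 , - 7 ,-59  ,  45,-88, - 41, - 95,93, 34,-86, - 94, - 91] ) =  [ -95, - 94,-91,-88, - 86,-59,-41, - 36, - 12, - 7 ,-7,11, 27, 34,40, 45, 75 , 93] 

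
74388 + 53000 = 127388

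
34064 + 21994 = 56058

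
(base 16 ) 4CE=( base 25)1o5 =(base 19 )37E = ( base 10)1230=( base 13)738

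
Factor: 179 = 179^1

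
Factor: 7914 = 2^1*3^1*1319^1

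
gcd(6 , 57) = 3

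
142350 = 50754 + 91596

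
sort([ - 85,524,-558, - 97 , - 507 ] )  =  [ - 558, - 507 , - 97,-85,524]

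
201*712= 143112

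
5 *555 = 2775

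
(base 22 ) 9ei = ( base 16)124A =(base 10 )4682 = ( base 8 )11112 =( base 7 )16436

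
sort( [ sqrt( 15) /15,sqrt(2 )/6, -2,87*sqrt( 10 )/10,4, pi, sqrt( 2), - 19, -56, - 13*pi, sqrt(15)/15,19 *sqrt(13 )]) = [-56,-13*pi, - 19,-2 , sqrt(2)/6,sqrt (15)/15,  sqrt(15 ) /15 , sqrt( 2), pi,4, 87 * sqrt ( 10 )/10, 19*sqrt(13)]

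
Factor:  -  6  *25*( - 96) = 14400 = 2^6 * 3^2*5^2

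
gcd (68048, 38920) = 8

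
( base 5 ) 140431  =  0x166d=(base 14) 2141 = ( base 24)9n5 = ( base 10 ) 5741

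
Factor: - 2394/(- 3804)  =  399/634 = 2^( - 1)*3^1*7^1*19^1*317^( -1)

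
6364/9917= 6364/9917 = 0.64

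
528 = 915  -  387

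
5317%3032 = 2285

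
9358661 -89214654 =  -79855993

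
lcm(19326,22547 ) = 135282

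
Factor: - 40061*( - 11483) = 460020463 = 7^1* 59^1*97^1*11483^1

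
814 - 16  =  798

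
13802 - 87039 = -73237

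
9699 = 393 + 9306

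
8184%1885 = 644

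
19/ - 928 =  - 19/928 = - 0.02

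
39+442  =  481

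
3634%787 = 486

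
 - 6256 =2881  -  9137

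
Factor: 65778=2^1*3^1*19^1*577^1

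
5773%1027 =638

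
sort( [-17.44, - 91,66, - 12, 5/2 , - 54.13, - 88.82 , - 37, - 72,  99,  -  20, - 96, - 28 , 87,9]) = [ - 96, - 91, - 88.82, - 72, - 54.13, - 37, -28, - 20,-17.44, - 12,5/2,9,  66,87, 99]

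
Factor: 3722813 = 17^1 * 218989^1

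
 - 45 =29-74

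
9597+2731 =12328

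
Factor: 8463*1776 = 2^4 * 3^2 * 7^1 * 13^1*31^1 * 37^1 = 15030288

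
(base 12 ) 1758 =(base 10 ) 2804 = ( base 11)211A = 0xaf4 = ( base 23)56l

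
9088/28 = 2272/7 = 324.57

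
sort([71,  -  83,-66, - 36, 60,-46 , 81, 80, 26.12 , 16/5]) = [-83,  -  66,-46, - 36,  16/5, 26.12,  60 , 71, 80, 81]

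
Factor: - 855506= - 2^1 * 41^1*10433^1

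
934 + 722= 1656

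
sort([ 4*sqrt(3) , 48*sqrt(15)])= [4*sqrt( 3),48*sqrt( 15)] 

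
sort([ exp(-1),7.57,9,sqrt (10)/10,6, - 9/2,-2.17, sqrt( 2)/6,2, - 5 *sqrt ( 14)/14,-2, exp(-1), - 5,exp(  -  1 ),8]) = [ - 5,  -  9/2, -2.17, - 2, - 5*sqrt( 14 )/14, sqrt( 2) /6, sqrt(10 ) /10, exp( - 1 ),exp( - 1), exp( - 1),2,6,7.57,8,9]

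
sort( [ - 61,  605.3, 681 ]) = [ - 61 , 605.3,681 ]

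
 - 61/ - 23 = 61/23 = 2.65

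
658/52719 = 658/52719 = 0.01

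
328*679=222712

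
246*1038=255348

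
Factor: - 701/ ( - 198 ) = 2^ ( - 1)*3^( - 2)*11^ (  -  1)*701^1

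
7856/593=7856/593  =  13.25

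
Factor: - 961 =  - 31^2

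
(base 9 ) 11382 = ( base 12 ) 449B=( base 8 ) 16667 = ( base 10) 7607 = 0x1DB7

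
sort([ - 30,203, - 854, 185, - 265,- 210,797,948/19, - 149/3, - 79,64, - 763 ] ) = [ - 854,- 763, - 265, - 210, - 79,-149/3 , - 30, 948/19, 64,185 , 203,797 ] 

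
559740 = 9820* 57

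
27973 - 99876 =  - 71903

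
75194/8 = 9399+1/4 =9399.25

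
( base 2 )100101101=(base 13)1a2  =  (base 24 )CD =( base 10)301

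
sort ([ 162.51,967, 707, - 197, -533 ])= [ -533, - 197, 162.51, 707,967]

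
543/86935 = 543/86935 = 0.01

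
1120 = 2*560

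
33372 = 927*36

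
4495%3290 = 1205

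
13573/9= 13573/9= 1508.11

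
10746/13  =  826  +  8/13 = 826.62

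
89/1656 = 89/1656 = 0.05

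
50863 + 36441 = 87304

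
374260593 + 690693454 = 1064954047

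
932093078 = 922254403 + 9838675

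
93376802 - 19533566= 73843236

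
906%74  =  18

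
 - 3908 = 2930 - 6838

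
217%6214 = 217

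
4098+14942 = 19040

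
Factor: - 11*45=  - 3^2*5^1*11^1 = - 495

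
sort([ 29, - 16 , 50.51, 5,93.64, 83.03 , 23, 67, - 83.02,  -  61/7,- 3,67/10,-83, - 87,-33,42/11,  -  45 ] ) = [ - 87, - 83.02 , - 83,-45,- 33, -16, -61/7,-3,  42/11, 5,  67/10 , 23, 29, 50.51,67, 83.03 , 93.64]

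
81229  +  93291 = 174520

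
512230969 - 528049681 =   -  15818712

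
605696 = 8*75712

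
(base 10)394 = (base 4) 12022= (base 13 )244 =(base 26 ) F4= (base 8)612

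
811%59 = 44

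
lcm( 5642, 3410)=310310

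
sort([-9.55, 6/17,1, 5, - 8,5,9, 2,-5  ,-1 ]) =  [ - 9.55, - 8 , - 5, - 1, 6/17, 1,2, 5,  5, 9 ]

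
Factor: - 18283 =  - 47^1*389^1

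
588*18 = 10584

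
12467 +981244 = 993711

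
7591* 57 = 432687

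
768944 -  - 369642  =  1138586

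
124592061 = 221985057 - 97392996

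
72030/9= 24010/3 = 8003.33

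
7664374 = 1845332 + 5819042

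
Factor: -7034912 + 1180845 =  - 5854067 = - 5854067^1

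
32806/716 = 45 + 293/358 = 45.82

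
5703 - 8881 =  - 3178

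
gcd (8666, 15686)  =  2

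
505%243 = 19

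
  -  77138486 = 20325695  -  97464181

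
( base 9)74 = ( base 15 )47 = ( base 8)103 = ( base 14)4b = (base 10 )67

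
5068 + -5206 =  - 138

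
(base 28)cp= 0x169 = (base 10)361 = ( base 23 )FG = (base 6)1401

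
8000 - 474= 7526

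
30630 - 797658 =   -  767028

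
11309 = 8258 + 3051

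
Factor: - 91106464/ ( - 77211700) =2^3*5^( - 2)* 31^(-1)*757^1*  3761^1* 24907^( - 1)=22776616/19302925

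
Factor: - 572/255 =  - 2^2*3^( - 1)*5^ ( - 1 )*11^1*13^1* 17^( - 1 )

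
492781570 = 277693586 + 215087984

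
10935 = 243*45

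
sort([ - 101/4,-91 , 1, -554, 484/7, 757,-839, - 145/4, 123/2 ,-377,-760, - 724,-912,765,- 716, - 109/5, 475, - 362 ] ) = [-912, - 839,  -  760, - 724, - 716, - 554, - 377, - 362, - 91, - 145/4, - 101/4, - 109/5, 1, 123/2,484/7,475, 757, 765] 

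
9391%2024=1295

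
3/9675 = 1/3225 = 0.00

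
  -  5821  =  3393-9214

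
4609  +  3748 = 8357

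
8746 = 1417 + 7329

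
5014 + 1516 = 6530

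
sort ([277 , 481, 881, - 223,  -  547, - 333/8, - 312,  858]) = [ - 547 , - 312, - 223,-333/8,277, 481, 858, 881]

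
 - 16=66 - 82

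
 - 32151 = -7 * 4593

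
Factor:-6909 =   -  3^1*7^2*47^1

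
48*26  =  1248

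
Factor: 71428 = 2^2*7^1*2551^1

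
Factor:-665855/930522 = -2^(-1 )* 3^( - 1)*5^1*19^1*43^1 * 163^1*155087^( -1)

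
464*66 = 30624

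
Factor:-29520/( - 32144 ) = 3^2*5^1 *7^( - 2 ) = 45/49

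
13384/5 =2676 + 4/5 = 2676.80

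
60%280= 60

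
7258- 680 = 6578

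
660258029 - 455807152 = 204450877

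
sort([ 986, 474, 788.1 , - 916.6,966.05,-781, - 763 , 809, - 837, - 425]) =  [ - 916.6, - 837, - 781, - 763, - 425,474,788.1 , 809, 966.05,986 ]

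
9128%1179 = 875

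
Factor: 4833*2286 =11048238 = 2^1*3^5*127^1*179^1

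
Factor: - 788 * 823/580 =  -162131/145 =-  5^( - 1) * 29^ ( - 1)*197^1 * 823^1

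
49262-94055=-44793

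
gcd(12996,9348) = 228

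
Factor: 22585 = 5^1 * 4517^1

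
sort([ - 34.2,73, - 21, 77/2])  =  [ - 34.2, - 21, 77/2, 73]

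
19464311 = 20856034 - 1391723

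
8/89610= 4/44805=0.00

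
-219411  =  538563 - 757974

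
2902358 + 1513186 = 4415544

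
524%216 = 92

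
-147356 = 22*( - 6698)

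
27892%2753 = 362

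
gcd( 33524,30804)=68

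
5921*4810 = 28480010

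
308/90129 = 308/90129=0.00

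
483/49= 9 + 6/7 = 9.86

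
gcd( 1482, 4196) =2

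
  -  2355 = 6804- 9159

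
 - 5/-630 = 1/126=0.01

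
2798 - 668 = 2130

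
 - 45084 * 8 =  - 360672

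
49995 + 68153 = 118148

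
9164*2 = 18328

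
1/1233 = 1/1233  =  0.00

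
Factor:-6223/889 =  - 7 =- 7^1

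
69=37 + 32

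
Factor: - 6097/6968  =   - 2^(-3 )*7^1 = -  7/8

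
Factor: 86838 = 2^1*3^1*41^1*353^1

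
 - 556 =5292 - 5848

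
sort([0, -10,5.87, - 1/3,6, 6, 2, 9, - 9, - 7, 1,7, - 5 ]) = [ - 10  ,-9, - 7 ,-5,-1/3, 0, 1, 2,5.87, 6, 6, 7, 9] 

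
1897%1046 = 851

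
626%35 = 31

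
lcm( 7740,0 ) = 0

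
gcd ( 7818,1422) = 6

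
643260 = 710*906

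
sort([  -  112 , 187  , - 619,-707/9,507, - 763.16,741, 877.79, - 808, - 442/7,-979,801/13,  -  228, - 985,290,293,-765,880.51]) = [ - 985,-979, - 808,- 765, - 763.16, - 619, - 228,-112, - 707/9, - 442/7,801/13,187,290, 293, 507,741,877.79,880.51 ]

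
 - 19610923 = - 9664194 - 9946729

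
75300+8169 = 83469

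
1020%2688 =1020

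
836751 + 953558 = 1790309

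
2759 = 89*31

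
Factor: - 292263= - 3^1*37^1*2633^1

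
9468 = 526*18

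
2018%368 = 178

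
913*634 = 578842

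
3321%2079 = 1242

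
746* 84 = 62664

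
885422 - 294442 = 590980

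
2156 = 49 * 44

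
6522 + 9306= 15828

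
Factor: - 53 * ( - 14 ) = 742 = 2^1*7^1*53^1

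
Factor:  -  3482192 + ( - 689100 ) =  - 2^2*883^1*1181^1 = - 4171292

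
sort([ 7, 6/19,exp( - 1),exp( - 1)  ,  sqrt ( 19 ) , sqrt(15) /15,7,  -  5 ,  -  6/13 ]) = [ - 5,  -  6/13,  sqrt( 15 ) /15,  6/19, exp( - 1 ),exp ( - 1 ), sqrt(19) , 7 , 7] 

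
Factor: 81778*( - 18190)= - 1487541820=- 2^2*5^1*17^1 * 31^1*  107^1 * 1319^1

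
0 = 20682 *0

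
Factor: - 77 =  - 7^1*11^1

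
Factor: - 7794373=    - 7794373^1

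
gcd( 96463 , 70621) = 1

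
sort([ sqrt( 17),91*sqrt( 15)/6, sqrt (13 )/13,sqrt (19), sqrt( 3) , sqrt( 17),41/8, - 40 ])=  [ - 40,sqrt( 13 ) /13,sqrt(  3 ), sqrt(17 ), sqrt( 17),sqrt(19),41/8,91*sqrt( 15) /6]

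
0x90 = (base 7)264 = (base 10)144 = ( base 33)4c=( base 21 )6I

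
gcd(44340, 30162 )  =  6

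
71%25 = 21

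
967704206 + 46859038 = 1014563244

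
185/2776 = 185/2776 = 0.07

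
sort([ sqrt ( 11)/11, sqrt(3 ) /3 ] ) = [ sqrt(11 ) /11,sqrt(3)/3 ]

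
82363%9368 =7419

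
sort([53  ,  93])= [ 53, 93 ] 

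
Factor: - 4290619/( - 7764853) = 373^1*1867^ ( - 1 ) * 4159^ ( - 1)  *11503^1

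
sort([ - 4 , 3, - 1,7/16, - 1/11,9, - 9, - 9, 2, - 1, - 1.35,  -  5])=[ -9,-9, - 5,-4, - 1.35, - 1,-1, - 1/11, 7/16,  2,3, 9]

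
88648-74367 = 14281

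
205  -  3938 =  - 3733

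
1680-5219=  - 3539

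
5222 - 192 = 5030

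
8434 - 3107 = 5327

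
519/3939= 173/1313 = 0.13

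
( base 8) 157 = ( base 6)303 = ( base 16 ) 6F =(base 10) 111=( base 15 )76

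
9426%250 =176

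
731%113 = 53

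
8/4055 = 8/4055 = 0.00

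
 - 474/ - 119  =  3 + 117/119 = 3.98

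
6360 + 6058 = 12418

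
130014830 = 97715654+32299176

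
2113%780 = 553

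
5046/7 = 720 + 6/7 = 720.86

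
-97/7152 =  - 1+7055/7152  =  -0.01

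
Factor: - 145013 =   -  11^1*13183^1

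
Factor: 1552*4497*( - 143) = -998046192=- 2^4*3^1*11^1*13^1*97^1*1499^1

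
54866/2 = 27433= 27433.00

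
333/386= 333/386  =  0.86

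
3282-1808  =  1474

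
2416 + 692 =3108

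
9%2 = 1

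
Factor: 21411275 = 5^2*23^2*1619^1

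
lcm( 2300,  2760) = 13800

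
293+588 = 881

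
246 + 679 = 925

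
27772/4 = 6943 = 6943.00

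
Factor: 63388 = 2^2*13^1*  23^1 * 53^1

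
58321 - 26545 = 31776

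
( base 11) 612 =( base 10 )739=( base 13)44B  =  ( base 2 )1011100011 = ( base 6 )3231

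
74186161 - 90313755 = -16127594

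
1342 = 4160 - 2818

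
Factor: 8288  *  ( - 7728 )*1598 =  - 2^10*3^1*7^2*17^1 * 23^1*37^1 * 47^1 = - 102351363072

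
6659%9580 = 6659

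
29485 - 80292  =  -50807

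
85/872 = 85/872 = 0.10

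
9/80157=3/26719 = 0.00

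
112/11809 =16/1687  =  0.01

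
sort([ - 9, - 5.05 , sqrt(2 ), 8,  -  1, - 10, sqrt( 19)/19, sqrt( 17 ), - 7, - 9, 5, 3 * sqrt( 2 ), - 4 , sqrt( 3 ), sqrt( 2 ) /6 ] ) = [ - 10,-9, - 9, - 7,-5.05, - 4, -1,sqrt( 19 ) /19, sqrt( 2)/6, sqrt(2 ), sqrt(3) , sqrt ( 17), 3 * sqrt(2 ), 5, 8 ]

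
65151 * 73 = 4756023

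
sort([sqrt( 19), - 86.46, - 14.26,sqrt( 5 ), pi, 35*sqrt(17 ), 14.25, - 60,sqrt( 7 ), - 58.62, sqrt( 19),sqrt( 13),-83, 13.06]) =[ - 86.46, - 83,-60,- 58.62, - 14.26, sqrt(5),sqrt( 7),pi, sqrt( 13 ), sqrt(19 ), sqrt(19),13.06, 14.25, 35*sqrt( 17)] 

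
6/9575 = 6/9575=0.00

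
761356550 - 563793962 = 197562588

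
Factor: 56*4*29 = 6496 = 2^5 * 7^1*29^1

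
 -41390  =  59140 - 100530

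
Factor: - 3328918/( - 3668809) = 2^1 *37^( - 1) * 229^ ( - 1)* 433^ ( - 1 )*1664459^1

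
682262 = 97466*7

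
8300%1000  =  300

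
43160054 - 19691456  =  23468598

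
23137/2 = 23137/2=11568.50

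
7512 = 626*12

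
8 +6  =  14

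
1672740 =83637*20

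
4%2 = 0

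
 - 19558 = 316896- 336454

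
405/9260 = 81/1852  =  0.04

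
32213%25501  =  6712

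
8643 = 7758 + 885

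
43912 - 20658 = 23254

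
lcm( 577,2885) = 2885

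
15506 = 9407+6099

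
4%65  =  4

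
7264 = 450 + 6814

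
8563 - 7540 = 1023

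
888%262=102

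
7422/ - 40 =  -3711/20= - 185.55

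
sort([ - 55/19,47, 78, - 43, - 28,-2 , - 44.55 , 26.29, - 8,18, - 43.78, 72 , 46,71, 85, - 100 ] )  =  [ - 100, - 44.55 ,-43.78, - 43,  -  28 , - 8,- 55/19, - 2,18,26.29, 46,47, 71, 72,78, 85]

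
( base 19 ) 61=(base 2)1110011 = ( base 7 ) 223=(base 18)67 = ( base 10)115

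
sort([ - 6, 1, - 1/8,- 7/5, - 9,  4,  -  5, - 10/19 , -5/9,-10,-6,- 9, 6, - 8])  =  [  -  10, - 9, - 9, - 8, - 6, - 6, - 5, - 7/5, - 5/9, - 10/19, - 1/8, 1,  4, 6 ]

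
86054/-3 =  - 86054/3 = -28684.67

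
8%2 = 0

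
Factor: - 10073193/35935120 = - 2^( - 4) * 3^1*5^( - 1 ) * 109^(-1 )*181^1*317^( - 1)*1427^1 = - 774861/2764240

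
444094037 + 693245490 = 1137339527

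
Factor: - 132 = -2^2*3^1  *11^1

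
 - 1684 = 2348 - 4032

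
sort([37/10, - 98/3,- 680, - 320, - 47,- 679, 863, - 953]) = [ - 953,-680,-679,  -  320, - 47,-98/3,37/10,863]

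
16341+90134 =106475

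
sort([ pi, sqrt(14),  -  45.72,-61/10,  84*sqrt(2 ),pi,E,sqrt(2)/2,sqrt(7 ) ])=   [ - 45.72,-61/10,sqrt( 2 ) /2,  sqrt(7), E, pi,pi , sqrt(14 ) , 84* sqrt( 2)]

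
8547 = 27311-18764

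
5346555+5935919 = 11282474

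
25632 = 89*288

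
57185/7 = 57185/7 = 8169.29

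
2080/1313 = 160/101  =  1.58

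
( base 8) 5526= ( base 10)2902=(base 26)47g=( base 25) 4G2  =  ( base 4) 231112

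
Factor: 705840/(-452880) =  - 3^(-1 ) * 37^( - 1) * 173^1 = - 173/111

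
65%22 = 21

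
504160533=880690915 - 376530382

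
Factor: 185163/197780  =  2^ ( - 2)*3^1 *5^( - 1)*29^( - 1)*181^1 = 543/580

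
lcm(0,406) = 0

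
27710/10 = 2771= 2771.00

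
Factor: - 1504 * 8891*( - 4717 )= 63076025888  =  2^5*17^1 * 47^1 * 53^1* 89^1 * 523^1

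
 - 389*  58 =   -  22562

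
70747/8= 8843 + 3/8 = 8843.38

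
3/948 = 1/316 = 0.00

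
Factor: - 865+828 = -37 = -37^1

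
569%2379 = 569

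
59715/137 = 435 + 120/137= 435.88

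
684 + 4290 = 4974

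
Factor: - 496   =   - 2^4*31^1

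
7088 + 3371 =10459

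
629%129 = 113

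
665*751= 499415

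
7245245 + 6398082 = 13643327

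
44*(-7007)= - 308308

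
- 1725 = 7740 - 9465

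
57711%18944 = 879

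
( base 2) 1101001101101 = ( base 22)dlb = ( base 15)2010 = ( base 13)3105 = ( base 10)6765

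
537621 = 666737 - 129116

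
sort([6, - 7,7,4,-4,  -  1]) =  [  -  7, - 4, - 1,4,6, 7]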